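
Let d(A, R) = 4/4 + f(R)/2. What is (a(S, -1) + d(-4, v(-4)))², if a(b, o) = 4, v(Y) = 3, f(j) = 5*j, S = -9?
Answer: 625/4 ≈ 156.25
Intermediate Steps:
d(A, R) = 1 + 5*R/2 (d(A, R) = 4/4 + (5*R)/2 = 4*(¼) + (5*R)*(½) = 1 + 5*R/2)
(a(S, -1) + d(-4, v(-4)))² = (4 + (1 + (5/2)*3))² = (4 + (1 + 15/2))² = (4 + 17/2)² = (25/2)² = 625/4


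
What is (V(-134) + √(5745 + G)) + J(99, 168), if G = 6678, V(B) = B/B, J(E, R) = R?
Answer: 169 + √12423 ≈ 280.46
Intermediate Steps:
V(B) = 1
(V(-134) + √(5745 + G)) + J(99, 168) = (1 + √(5745 + 6678)) + 168 = (1 + √12423) + 168 = 169 + √12423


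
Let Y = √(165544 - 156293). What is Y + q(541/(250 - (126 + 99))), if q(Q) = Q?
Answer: 541/25 + 29*√11 ≈ 117.82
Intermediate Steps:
Y = 29*√11 (Y = √9251 = 29*√11 ≈ 96.182)
Y + q(541/(250 - (126 + 99))) = 29*√11 + 541/(250 - (126 + 99)) = 29*√11 + 541/(250 - 1*225) = 29*√11 + 541/(250 - 225) = 29*√11 + 541/25 = 541/25 + 29*√11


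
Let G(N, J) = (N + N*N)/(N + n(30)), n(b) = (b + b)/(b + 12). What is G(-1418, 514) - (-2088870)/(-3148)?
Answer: -4061893871/1950973 ≈ -2082.0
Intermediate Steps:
n(b) = 2*b/(12 + b) (n(b) = (2*b)/(12 + b) = 2*b/(12 + b))
G(N, J) = (N + N²)/(10/7 + N) (G(N, J) = (N + N*N)/(N + 2*30/(12 + 30)) = (N + N²)/(N + 2*30/42) = (N + N²)/(N + 2*30*(1/42)) = (N + N²)/(N + 10/7) = (N + N²)/(10/7 + N))
G(-1418, 514) - (-2088870)/(-3148) = 7*(-1418)*(1 - 1418)/(10 + 7*(-1418)) - (-2088870)/(-3148) = 7*(-1418)*(-1417)/(10 - 9926) - (-2088870)*(-1)/3148 = 7*(-1418)*(-1417)/(-9916) - 609*1715/1574 = 7*(-1418)*(-1/9916)*(-1417) - 1044435/1574 = -7032571/4958 - 1044435/1574 = -4061893871/1950973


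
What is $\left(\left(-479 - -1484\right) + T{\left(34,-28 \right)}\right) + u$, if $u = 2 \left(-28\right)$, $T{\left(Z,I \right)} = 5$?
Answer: $954$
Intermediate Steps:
$u = -56$
$\left(\left(-479 - -1484\right) + T{\left(34,-28 \right)}\right) + u = \left(\left(-479 - -1484\right) + 5\right) - 56 = \left(\left(-479 + 1484\right) + 5\right) - 56 = \left(1005 + 5\right) - 56 = 1010 - 56 = 954$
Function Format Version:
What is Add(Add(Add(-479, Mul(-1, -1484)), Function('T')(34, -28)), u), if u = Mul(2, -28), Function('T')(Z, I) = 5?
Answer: 954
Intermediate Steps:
u = -56
Add(Add(Add(-479, Mul(-1, -1484)), Function('T')(34, -28)), u) = Add(Add(Add(-479, Mul(-1, -1484)), 5), -56) = Add(Add(Add(-479, 1484), 5), -56) = Add(Add(1005, 5), -56) = Add(1010, -56) = 954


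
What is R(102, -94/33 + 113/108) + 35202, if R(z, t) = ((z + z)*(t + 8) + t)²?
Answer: 2299415139409/1411344 ≈ 1.6292e+6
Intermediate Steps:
R(z, t) = (t + 2*z*(8 + t))² (R(z, t) = ((2*z)*(8 + t) + t)² = (2*z*(8 + t) + t)² = (t + 2*z*(8 + t))²)
R(102, -94/33 + 113/108) + 35202 = ((-94/33 + 113/108) + 16*102 + 2*(-94/33 + 113/108)*102)² + 35202 = ((-94*1/33 + 113*(1/108)) + 1632 + 2*(-94*1/33 + 113*(1/108))*102)² + 35202 = ((-94/33 + 113/108) + 1632 + 2*(-94/33 + 113/108)*102)² + 35202 = (-2141/1188 + 1632 + 2*(-2141/1188)*102)² + 35202 = (-2141/1188 + 1632 - 36397/99)² + 35202 = (1499911/1188)² + 35202 = 2249733007921/1411344 + 35202 = 2299415139409/1411344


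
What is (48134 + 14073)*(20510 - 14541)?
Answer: 371313583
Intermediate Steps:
(48134 + 14073)*(20510 - 14541) = 62207*5969 = 371313583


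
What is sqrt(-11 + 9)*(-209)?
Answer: -209*I*sqrt(2) ≈ -295.57*I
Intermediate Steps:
sqrt(-11 + 9)*(-209) = sqrt(-2)*(-209) = (I*sqrt(2))*(-209) = -209*I*sqrt(2)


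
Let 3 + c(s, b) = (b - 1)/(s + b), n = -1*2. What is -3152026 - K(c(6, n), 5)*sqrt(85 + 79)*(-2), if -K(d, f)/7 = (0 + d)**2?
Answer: -3152026 - 1575*sqrt(41)/4 ≈ -3.1545e+6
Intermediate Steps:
n = -2
c(s, b) = -3 + (-1 + b)/(b + s) (c(s, b) = -3 + (b - 1)/(s + b) = -3 + (-1 + b)/(b + s))
K(d, f) = -7*d**2 (K(d, f) = -7*(0 + d)**2 = -7*d**2)
-3152026 - K(c(6, n), 5)*sqrt(85 + 79)*(-2) = -3152026 - (-7*(-1 - 3*6 - 2*(-2))**2/(-2 + 6)**2)*sqrt(85 + 79)*(-2) = -3152026 - (-7*(-1 - 18 + 4)**2/16)*sqrt(164)*(-2) = -3152026 - (-7*((1/4)*(-15))**2)*(2*sqrt(41))*(-2) = -3152026 - (-7*(-15/4)**2)*(2*sqrt(41))*(-2) = -3152026 - (-7*225/16)*(2*sqrt(41))*(-2) = -3152026 - (-1575*sqrt(41)/8)*(-2) = -3152026 - 1575*sqrt(41)/4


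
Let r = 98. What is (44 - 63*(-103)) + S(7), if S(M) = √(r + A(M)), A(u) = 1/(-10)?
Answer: 6533 + √9790/10 ≈ 6542.9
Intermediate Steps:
A(u) = -⅒
S(M) = √9790/10 (S(M) = √(98 - ⅒) = √(979/10) = √9790/10)
(44 - 63*(-103)) + S(7) = (44 - 63*(-103)) + √9790/10 = (44 + 6489) + √9790/10 = 6533 + √9790/10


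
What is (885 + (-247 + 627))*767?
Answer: 970255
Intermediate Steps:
(885 + (-247 + 627))*767 = (885 + 380)*767 = 1265*767 = 970255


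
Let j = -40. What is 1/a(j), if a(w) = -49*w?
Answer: 1/1960 ≈ 0.00051020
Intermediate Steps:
1/a(j) = 1/(-49*(-40)) = 1/1960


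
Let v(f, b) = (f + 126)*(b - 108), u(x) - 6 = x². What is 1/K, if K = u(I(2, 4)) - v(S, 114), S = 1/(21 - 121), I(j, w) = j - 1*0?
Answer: -50/37297 ≈ -0.0013406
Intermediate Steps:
I(j, w) = j (I(j, w) = j + 0 = j)
S = -1/100 (S = 1/(-100) = -1/100 ≈ -0.010000)
u(x) = 6 + x²
v(f, b) = (-108 + b)*(126 + f) (v(f, b) = (126 + f)*(-108 + b) = (-108 + b)*(126 + f))
K = -37297/50 (K = (6 + 2²) - (-13608 - 108*(-1/100) + 126*114 + 114*(-1/100)) = (6 + 4) - (-13608 + 27/25 + 14364 - 57/50) = 10 - 1*37797/50 = 10 - 37797/50 = -37297/50 ≈ -745.94)
1/K = 1/(-37297/50) = -50/37297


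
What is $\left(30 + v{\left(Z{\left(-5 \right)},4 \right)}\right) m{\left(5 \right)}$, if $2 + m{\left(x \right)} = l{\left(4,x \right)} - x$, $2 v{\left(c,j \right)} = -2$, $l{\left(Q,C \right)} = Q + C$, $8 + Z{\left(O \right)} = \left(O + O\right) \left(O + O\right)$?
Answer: $58$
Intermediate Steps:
$Z{\left(O \right)} = -8 + 4 O^{2}$ ($Z{\left(O \right)} = -8 + \left(O + O\right) \left(O + O\right) = -8 + 2 O 2 O = -8 + 4 O^{2}$)
$l{\left(Q,C \right)} = C + Q$
$v{\left(c,j \right)} = -1$ ($v{\left(c,j \right)} = \frac{1}{2} \left(-2\right) = -1$)
$m{\left(x \right)} = 2$ ($m{\left(x \right)} = -2 + \left(\left(x + 4\right) - x\right) = -2 + \left(\left(4 + x\right) - x\right) = -2 + 4 = 2$)
$\left(30 + v{\left(Z{\left(-5 \right)},4 \right)}\right) m{\left(5 \right)} = \left(30 - 1\right) 2 = 29 \cdot 2 = 58$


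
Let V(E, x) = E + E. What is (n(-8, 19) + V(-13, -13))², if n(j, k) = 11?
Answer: 225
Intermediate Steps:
V(E, x) = 2*E
(n(-8, 19) + V(-13, -13))² = (11 + 2*(-13))² = (11 - 26)² = (-15)² = 225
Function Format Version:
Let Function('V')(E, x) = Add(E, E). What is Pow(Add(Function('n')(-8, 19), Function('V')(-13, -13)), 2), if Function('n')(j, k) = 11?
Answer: 225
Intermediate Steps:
Function('V')(E, x) = Mul(2, E)
Pow(Add(Function('n')(-8, 19), Function('V')(-13, -13)), 2) = Pow(Add(11, Mul(2, -13)), 2) = Pow(Add(11, -26), 2) = Pow(-15, 2) = 225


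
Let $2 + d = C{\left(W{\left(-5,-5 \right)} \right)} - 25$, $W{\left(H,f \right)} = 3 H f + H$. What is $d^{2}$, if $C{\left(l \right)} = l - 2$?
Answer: $1681$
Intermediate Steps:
$W{\left(H,f \right)} = H + 3 H f$ ($W{\left(H,f \right)} = 3 H f + H = H + 3 H f$)
$C{\left(l \right)} = -2 + l$
$d = 41$ ($d = -2 - \left(27 + 5 \left(1 + 3 \left(-5\right)\right)\right) = -2 - \left(27 + 5 \left(1 - 15\right)\right) = -2 - -43 = -2 + \left(\left(-2 + 70\right) - 25\right) = -2 + \left(68 - 25\right) = -2 + 43 = 41$)
$d^{2} = 41^{2} = 1681$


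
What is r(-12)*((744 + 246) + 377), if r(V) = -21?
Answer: -28707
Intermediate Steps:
r(-12)*((744 + 246) + 377) = -21*((744 + 246) + 377) = -21*(990 + 377) = -21*1367 = -28707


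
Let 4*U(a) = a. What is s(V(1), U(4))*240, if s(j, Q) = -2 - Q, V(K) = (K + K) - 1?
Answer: -720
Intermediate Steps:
U(a) = a/4
V(K) = -1 + 2*K (V(K) = 2*K - 1 = -1 + 2*K)
s(V(1), U(4))*240 = (-2 - 4/4)*240 = (-2 - 1*1)*240 = (-2 - 1)*240 = -3*240 = -720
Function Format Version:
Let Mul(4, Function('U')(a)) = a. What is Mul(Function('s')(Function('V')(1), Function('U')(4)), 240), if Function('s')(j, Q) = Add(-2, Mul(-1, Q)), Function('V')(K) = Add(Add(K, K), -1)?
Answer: -720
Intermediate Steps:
Function('U')(a) = Mul(Rational(1, 4), a)
Function('V')(K) = Add(-1, Mul(2, K)) (Function('V')(K) = Add(Mul(2, K), -1) = Add(-1, Mul(2, K)))
Mul(Function('s')(Function('V')(1), Function('U')(4)), 240) = Mul(Add(-2, Mul(-1, Mul(Rational(1, 4), 4))), 240) = Mul(Add(-2, Mul(-1, 1)), 240) = Mul(Add(-2, -1), 240) = Mul(-3, 240) = -720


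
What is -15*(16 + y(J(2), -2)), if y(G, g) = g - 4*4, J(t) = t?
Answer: 30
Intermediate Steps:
y(G, g) = -16 + g (y(G, g) = g - 16 = -16 + g)
-15*(16 + y(J(2), -2)) = -15*(16 + (-16 - 2)) = -15*(16 - 18) = -15*(-2) = 30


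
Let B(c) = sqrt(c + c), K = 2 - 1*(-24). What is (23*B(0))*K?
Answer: 0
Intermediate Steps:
K = 26 (K = 2 + 24 = 26)
B(c) = sqrt(2)*sqrt(c) (B(c) = sqrt(2*c) = sqrt(2)*sqrt(c))
(23*B(0))*K = (23*(sqrt(2)*sqrt(0)))*26 = (23*(sqrt(2)*0))*26 = (23*0)*26 = 0*26 = 0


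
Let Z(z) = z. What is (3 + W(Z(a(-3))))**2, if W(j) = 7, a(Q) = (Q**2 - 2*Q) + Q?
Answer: 100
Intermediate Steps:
a(Q) = Q**2 - Q
(3 + W(Z(a(-3))))**2 = (3 + 7)**2 = 10**2 = 100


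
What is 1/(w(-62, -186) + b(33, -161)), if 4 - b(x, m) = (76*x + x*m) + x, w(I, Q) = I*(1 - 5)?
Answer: 1/3024 ≈ 0.00033069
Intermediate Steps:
w(I, Q) = -4*I (w(I, Q) = I*(-4) = -4*I)
b(x, m) = 4 - 77*x - m*x (b(x, m) = 4 - ((76*x + x*m) + x) = 4 - ((76*x + m*x) + x) = 4 - (77*x + m*x) = 4 + (-77*x - m*x) = 4 - 77*x - m*x)
1/(w(-62, -186) + b(33, -161)) = 1/(-4*(-62) + (4 - 77*33 - 1*(-161)*33)) = 1/(248 + (4 - 2541 + 5313)) = 1/(248 + 2776) = 1/3024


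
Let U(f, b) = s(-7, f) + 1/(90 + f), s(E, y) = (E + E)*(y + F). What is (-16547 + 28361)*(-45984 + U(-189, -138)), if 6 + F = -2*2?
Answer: -1531023874/3 ≈ -5.1034e+8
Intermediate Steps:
F = -10 (F = -6 - 2*2 = -6 - 4 = -10)
s(E, y) = 2*E*(-10 + y) (s(E, y) = (E + E)*(y - 10) = (2*E)*(-10 + y) = 2*E*(-10 + y))
U(f, b) = 140 + 1/(90 + f) - 14*f (U(f, b) = 2*(-7)*(-10 + f) + 1/(90 + f) = (140 - 14*f) + 1/(90 + f) = 140 + 1/(90 + f) - 14*f)
(-16547 + 28361)*(-45984 + U(-189, -138)) = (-16547 + 28361)*(-45984 + (12601 - 1120*(-189) - 14*(-189)²)/(90 - 189)) = 11814*(-45984 + (12601 + 211680 - 14*35721)/(-99)) = 11814*(-45984 - (12601 + 211680 - 500094)/99) = 11814*(-45984 - 1/99*(-275813)) = 11814*(-45984 + 275813/99) = 11814*(-4276603/99) = -1531023874/3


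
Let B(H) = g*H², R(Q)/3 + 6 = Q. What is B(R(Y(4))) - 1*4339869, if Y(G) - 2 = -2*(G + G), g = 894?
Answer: -1121469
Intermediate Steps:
Y(G) = 2 - 4*G (Y(G) = 2 - 2*(G + G) = 2 - 4*G)
R(Q) = -18 + 3*Q
B(H) = 894*H²
B(R(Y(4))) - 1*4339869 = 894*(-18 + 3*(2 - 4*4))² - 1*4339869 = 894*(-18 + 3*(2 - 16))² - 4339869 = 894*(-18 + 3*(-14))² - 4339869 = 894*(-18 - 42)² - 4339869 = 894*(-60)² - 4339869 = 894*3600 - 4339869 = 3218400 - 4339869 = -1121469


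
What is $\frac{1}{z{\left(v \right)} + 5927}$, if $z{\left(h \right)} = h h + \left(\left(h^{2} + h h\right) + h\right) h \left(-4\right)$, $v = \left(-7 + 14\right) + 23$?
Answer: $- \frac{1}{212773} \approx -4.6998 \cdot 10^{-6}$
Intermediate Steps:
$v = 30$ ($v = 7 + 23 = 30$)
$z{\left(h \right)} = h^{2} - 4 h \left(h + 2 h^{2}\right)$ ($z{\left(h \right)} = h^{2} + \left(\left(h^{2} + h^{2}\right) + h\right) h \left(-4\right) = h^{2} + \left(2 h^{2} + h\right) h \left(-4\right) = h^{2} + \left(h + 2 h^{2}\right) h \left(-4\right) = h^{2} + h \left(h + 2 h^{2}\right) \left(-4\right) = h^{2} - 4 h \left(h + 2 h^{2}\right)$)
$\frac{1}{z{\left(v \right)} + 5927} = \frac{1}{30^{2} \left(-3 - 240\right) + 5927} = \frac{1}{900 \left(-3 - 240\right) + 5927} = \frac{1}{900 \left(-243\right) + 5927} = \frac{1}{-218700 + 5927} = \frac{1}{-212773} = - \frac{1}{212773}$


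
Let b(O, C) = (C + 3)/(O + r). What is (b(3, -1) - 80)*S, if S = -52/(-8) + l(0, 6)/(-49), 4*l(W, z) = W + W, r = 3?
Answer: -3107/6 ≈ -517.83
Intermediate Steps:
l(W, z) = W/2 (l(W, z) = (W + W)/4 = (2*W)/4 = W/2)
b(O, C) = (3 + C)/(3 + O) (b(O, C) = (C + 3)/(O + 3) = (3 + C)/(3 + O))
S = 13/2 (S = -52/(-8) + ((½)*0)/(-49) = -52*(-⅛) + 0*(-1/49) = 13/2 + 0 = 13/2 ≈ 6.5000)
(b(3, -1) - 80)*S = ((3 - 1)/(3 + 3) - 80)*(13/2) = (2/6 - 80)*(13/2) = ((⅙)*2 - 80)*(13/2) = (⅓ - 80)*(13/2) = -239/3*13/2 = -3107/6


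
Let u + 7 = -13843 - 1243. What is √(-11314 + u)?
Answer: I*√26407 ≈ 162.5*I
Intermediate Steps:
u = -15093 (u = -7 + (-13843 - 1243) = -7 - 15086 = -15093)
√(-11314 + u) = √(-11314 - 15093) = √(-26407) = I*√26407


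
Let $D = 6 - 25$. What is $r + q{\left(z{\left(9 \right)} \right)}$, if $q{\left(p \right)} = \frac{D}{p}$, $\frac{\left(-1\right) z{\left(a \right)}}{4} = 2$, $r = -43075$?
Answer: $- \frac{344581}{8} \approx -43073.0$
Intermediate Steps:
$D = -19$ ($D = 6 - 25 = -19$)
$z{\left(a \right)} = -8$ ($z{\left(a \right)} = \left(-4\right) 2 = -8$)
$q{\left(p \right)} = - \frac{19}{p}$
$r + q{\left(z{\left(9 \right)} \right)} = -43075 - \frac{19}{-8} = -43075 - - \frac{19}{8} = -43075 + \frac{19}{8} = - \frac{344581}{8}$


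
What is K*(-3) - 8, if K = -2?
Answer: -2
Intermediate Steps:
K*(-3) - 8 = -2*(-3) - 8 = 6 - 8 = -2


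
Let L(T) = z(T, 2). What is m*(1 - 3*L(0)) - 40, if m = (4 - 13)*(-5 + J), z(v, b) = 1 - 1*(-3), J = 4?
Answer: -139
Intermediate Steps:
z(v, b) = 4 (z(v, b) = 1 + 3 = 4)
m = 9 (m = (4 - 13)*(-5 + 4) = -9*(-1) = 9)
L(T) = 4
m*(1 - 3*L(0)) - 40 = 9*(1 - 3*4) - 40 = 9*(1 - 12) - 40 = 9*(-11) - 40 = -99 - 40 = -139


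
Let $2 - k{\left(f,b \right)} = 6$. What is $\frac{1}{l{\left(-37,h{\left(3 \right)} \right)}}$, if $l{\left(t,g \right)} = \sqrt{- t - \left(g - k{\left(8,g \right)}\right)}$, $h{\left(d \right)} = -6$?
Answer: $\frac{\sqrt{39}}{39} \approx 0.16013$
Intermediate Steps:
$k{\left(f,b \right)} = -4$ ($k{\left(f,b \right)} = 2 - 6 = -4$)
$l{\left(t,g \right)} = \sqrt{-4 - g - t}$ ($l{\left(t,g \right)} = \sqrt{- t - \left(4 + g\right)} = \sqrt{-4 - g - t}$)
$\frac{1}{l{\left(-37,h{\left(3 \right)} \right)}} = \frac{1}{\sqrt{-4 - -6 - -37}} = \frac{1}{\sqrt{-4 + 6 + 37}} = \frac{1}{\sqrt{39}} = \frac{\sqrt{39}}{39}$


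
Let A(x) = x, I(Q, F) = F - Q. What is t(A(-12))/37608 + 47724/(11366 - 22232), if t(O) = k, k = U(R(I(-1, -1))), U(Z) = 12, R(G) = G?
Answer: -24926025/5675674 ≈ -4.3917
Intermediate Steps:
k = 12
t(O) = 12
t(A(-12))/37608 + 47724/(11366 - 22232) = 12/37608 + 47724/(11366 - 22232) = 12*(1/37608) + 47724/(-10866) = 1/3134 + 47724*(-1/10866) = 1/3134 - 7954/1811 = -24926025/5675674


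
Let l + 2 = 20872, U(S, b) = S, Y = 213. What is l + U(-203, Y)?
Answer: 20667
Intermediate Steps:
l = 20870 (l = -2 + 20872 = 20870)
l + U(-203, Y) = 20870 - 203 = 20667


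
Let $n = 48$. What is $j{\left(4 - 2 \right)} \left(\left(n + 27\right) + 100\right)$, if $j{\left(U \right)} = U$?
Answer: $350$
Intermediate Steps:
$j{\left(4 - 2 \right)} \left(\left(n + 27\right) + 100\right) = \left(4 - 2\right) \left(\left(48 + 27\right) + 100\right) = 2 \left(75 + 100\right) = 2 \cdot 175 = 350$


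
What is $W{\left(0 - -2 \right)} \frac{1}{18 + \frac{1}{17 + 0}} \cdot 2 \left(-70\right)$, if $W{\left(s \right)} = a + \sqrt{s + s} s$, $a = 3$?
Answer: $- \frac{16660}{307} \approx -54.267$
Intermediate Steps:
$W{\left(s \right)} = 3 + \sqrt{2} s^{\frac{3}{2}}$ ($W{\left(s \right)} = 3 + \sqrt{s + s} s = 3 + \sqrt{2 s} s = 3 + \sqrt{2} \sqrt{s} s = 3 + \sqrt{2} s^{\frac{3}{2}}$)
$W{\left(0 - -2 \right)} \frac{1}{18 + \frac{1}{17 + 0}} \cdot 2 \left(-70\right) = \left(3 + \sqrt{2} \left(0 - -2\right)^{\frac{3}{2}}\right) \frac{1}{18 + \frac{1}{17 + 0}} \cdot 2 \left(-70\right) = \left(3 + \sqrt{2} \left(0 + 2\right)^{\frac{3}{2}}\right) \frac{1}{18 + \frac{1}{17}} \cdot 2 \left(-70\right) = \left(3 + \sqrt{2} \cdot 2^{\frac{3}{2}}\right) \frac{1}{18 + \frac{1}{17}} \cdot 2 \left(-70\right) = \left(3 + \sqrt{2} \cdot 2 \sqrt{2}\right) \frac{1}{\frac{307}{17}} \cdot 2 \left(-70\right) = \left(3 + 4\right) \frac{17}{307} \cdot 2 \left(-70\right) = 7 \cdot \frac{34}{307} \left(-70\right) = \frac{238}{307} \left(-70\right) = - \frac{16660}{307}$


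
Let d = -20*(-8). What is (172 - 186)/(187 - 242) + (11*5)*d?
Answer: 484014/55 ≈ 8800.3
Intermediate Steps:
d = 160
(172 - 186)/(187 - 242) + (11*5)*d = (172 - 186)/(187 - 242) + (11*5)*160 = -14/(-55) + 55*160 = -14*(-1/55) + 8800 = 14/55 + 8800 = 484014/55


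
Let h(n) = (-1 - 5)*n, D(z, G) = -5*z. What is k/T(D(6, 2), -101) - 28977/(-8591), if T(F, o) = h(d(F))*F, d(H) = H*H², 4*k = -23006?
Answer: 281755262273/83504520000 ≈ 3.3741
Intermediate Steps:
k = -11503/2 (k = (¼)*(-23006) = -11503/2 ≈ -5751.5)
d(H) = H³
h(n) = -6*n
T(F, o) = -6*F⁴ (T(F, o) = (-6*F³)*F = -6*F⁴)
k/T(D(6, 2), -101) - 28977/(-8591) = -11503/(2*((-6*(-5*6)⁴))) - 28977/(-8591) = -11503/(2*((-6*(-30)⁴))) - 28977*(-1/8591) = -11503/(2*((-6*810000))) + 28977/8591 = -11503/2/(-4860000) + 28977/8591 = -11503/2*(-1/4860000) + 28977/8591 = 11503/9720000 + 28977/8591 = 281755262273/83504520000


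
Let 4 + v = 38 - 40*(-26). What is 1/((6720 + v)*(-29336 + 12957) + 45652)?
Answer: -1/127612274 ≈ -7.8362e-9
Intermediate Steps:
v = 1074 (v = -4 + (38 - 40*(-26)) = -4 + (38 + 1040) = -4 + 1078 = 1074)
1/((6720 + v)*(-29336 + 12957) + 45652) = 1/((6720 + 1074)*(-29336 + 12957) + 45652) = 1/(7794*(-16379) + 45652) = 1/(-127657926 + 45652) = 1/(-127612274) = -1/127612274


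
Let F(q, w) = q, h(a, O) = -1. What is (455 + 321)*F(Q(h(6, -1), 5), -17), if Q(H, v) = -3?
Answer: -2328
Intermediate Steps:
(455 + 321)*F(Q(h(6, -1), 5), -17) = (455 + 321)*(-3) = 776*(-3) = -2328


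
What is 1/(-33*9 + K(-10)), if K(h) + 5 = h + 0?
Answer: -1/312 ≈ -0.0032051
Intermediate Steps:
K(h) = -5 + h (K(h) = -5 + (h + 0) = -5 + h)
1/(-33*9 + K(-10)) = 1/(-33*9 + (-5 - 10)) = 1/(-297 - 15) = 1/(-312) = -1/312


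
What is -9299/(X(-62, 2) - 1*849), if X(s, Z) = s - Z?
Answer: 9299/913 ≈ 10.185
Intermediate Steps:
-9299/(X(-62, 2) - 1*849) = -9299/((-62 - 1*2) - 1*849) = -9299/((-62 - 2) - 849) = -9299/(-64 - 849) = -9299/(-913) = -9299*(-1/913) = 9299/913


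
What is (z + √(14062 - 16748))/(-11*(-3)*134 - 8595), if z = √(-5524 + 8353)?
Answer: -√2829/4173 - I*√2686/4173 ≈ -0.012746 - 0.01242*I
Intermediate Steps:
z = √2829 ≈ 53.188
(z + √(14062 - 16748))/(-11*(-3)*134 - 8595) = (√2829 + √(14062 - 16748))/(-11*(-3)*134 - 8595) = (√2829 + √(-2686))/(33*134 - 8595) = (√2829 + I*√2686)/(4422 - 8595) = (√2829 + I*√2686)/(-4173) = (√2829 + I*√2686)*(-1/4173) = -√2829/4173 - I*√2686/4173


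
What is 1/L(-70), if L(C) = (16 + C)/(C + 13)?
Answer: 19/18 ≈ 1.0556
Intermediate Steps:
L(C) = (16 + C)/(13 + C)
1/L(-70) = 1/((16 - 70)/(13 - 70)) = 1/(-54/(-57)) = 1/(-1/57*(-54)) = 1/(18/19) = 19/18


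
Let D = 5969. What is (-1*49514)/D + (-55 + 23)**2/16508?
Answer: -202816214/24634063 ≈ -8.2332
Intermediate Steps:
(-1*49514)/D + (-55 + 23)**2/16508 = -1*49514/5969 + (-55 + 23)**2/16508 = -49514*1/5969 + (-32)**2*(1/16508) = -49514/5969 + 1024*(1/16508) = -49514/5969 + 256/4127 = -202816214/24634063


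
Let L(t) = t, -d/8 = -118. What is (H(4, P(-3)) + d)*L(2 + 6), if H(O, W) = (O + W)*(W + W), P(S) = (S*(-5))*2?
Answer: 23872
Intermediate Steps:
d = 944 (d = -8*(-118) = 944)
P(S) = -10*S (P(S) = -5*S*2 = -10*S)
H(O, W) = 2*W*(O + W) (H(O, W) = (O + W)*(2*W) = 2*W*(O + W))
(H(4, P(-3)) + d)*L(2 + 6) = (2*(-10*(-3))*(4 - 10*(-3)) + 944)*(2 + 6) = (2*30*(4 + 30) + 944)*8 = (2*30*34 + 944)*8 = (2040 + 944)*8 = 2984*8 = 23872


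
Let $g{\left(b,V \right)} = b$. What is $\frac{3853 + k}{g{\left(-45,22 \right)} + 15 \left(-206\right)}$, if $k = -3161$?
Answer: $- \frac{692}{3135} \approx -0.22073$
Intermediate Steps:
$\frac{3853 + k}{g{\left(-45,22 \right)} + 15 \left(-206\right)} = \frac{3853 - 3161}{-45 + 15 \left(-206\right)} = \frac{692}{-45 - 3090} = \frac{692}{-3135} = 692 \left(- \frac{1}{3135}\right) = - \frac{692}{3135}$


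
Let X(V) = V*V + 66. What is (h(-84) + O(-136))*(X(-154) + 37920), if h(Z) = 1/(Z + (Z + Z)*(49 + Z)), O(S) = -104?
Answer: -18596458333/2898 ≈ -6.4170e+6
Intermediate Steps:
X(V) = 66 + V² (X(V) = V² + 66 = 66 + V²)
h(Z) = 1/(Z + 2*Z*(49 + Z)) (h(Z) = 1/(Z + (2*Z)*(49 + Z)) = 1/(Z + 2*Z*(49 + Z)))
(h(-84) + O(-136))*(X(-154) + 37920) = (1/((-84)*(99 + 2*(-84))) - 104)*((66 + (-154)²) + 37920) = (-1/(84*(99 - 168)) - 104)*((66 + 23716) + 37920) = (-1/84/(-69) - 104)*(23782 + 37920) = (-1/84*(-1/69) - 104)*61702 = (1/5796 - 104)*61702 = -602783/5796*61702 = -18596458333/2898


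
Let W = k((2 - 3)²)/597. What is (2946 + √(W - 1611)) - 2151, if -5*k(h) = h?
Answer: 795 + 2*I*√3588593865/2985 ≈ 795.0 + 40.137*I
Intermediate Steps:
k(h) = -h/5
W = -1/2985 (W = -(2 - 3)²/5/597 = -⅕*(-1)²*(1/597) = -⅕*1*(1/597) = -⅕*1/597 = -1/2985 ≈ -0.00033501)
(2946 + √(W - 1611)) - 2151 = (2946 + √(-1/2985 - 1611)) - 2151 = (2946 + √(-4808836/2985)) - 2151 = (2946 + 2*I*√3588593865/2985) - 2151 = 795 + 2*I*√3588593865/2985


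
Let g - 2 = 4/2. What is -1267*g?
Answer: -5068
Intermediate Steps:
g = 4 (g = 2 + 4/2 = 2 + 4*(½) = 2 + 2 = 4)
-1267*g = -1267*4 = -5068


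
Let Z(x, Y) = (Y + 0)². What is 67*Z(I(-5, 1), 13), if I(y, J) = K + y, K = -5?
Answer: 11323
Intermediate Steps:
I(y, J) = -5 + y
Z(x, Y) = Y²
67*Z(I(-5, 1), 13) = 67*13² = 67*169 = 11323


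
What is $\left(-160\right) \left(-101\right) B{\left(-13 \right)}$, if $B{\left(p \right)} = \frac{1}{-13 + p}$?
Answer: $- \frac{8080}{13} \approx -621.54$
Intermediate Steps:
$\left(-160\right) \left(-101\right) B{\left(-13 \right)} = \frac{\left(-160\right) \left(-101\right)}{-13 - 13} = \frac{16160}{-26} = 16160 \left(- \frac{1}{26}\right) = - \frac{8080}{13}$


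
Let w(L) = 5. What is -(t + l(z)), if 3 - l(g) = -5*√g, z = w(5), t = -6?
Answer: 3 - 5*√5 ≈ -8.1803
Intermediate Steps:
z = 5
l(g) = 3 + 5*√g (l(g) = 3 - (-5)*√g = 3 + 5*√g)
-(t + l(z)) = -(-6 + (3 + 5*√5)) = -(-3 + 5*√5) = 3 - 5*√5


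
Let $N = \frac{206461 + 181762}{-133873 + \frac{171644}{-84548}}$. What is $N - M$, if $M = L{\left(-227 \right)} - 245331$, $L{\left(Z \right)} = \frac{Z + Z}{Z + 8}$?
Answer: $\frac{152030480994870251}{619707916128} \approx 2.4533 \cdot 10^{5}$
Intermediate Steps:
$L{\left(Z \right)} = \frac{2 Z}{8 + Z}$
$M = - \frac{53727035}{219}$ ($M = 2 \left(-227\right) \frac{1}{8 - 227} - 245331 = 2 \left(-227\right) \frac{1}{-219} - 245331 = 2 \left(-227\right) \left(- \frac{1}{219}\right) - 245331 = \frac{454}{219} - 245331 = - \frac{53727035}{219} \approx -2.4533 \cdot 10^{5}$)
$N = - \frac{8205869551}{2829716512}$ ($N = \frac{388223}{-133873 + 171644 \left(- \frac{1}{84548}\right)} = \frac{388223}{-133873 - \frac{42911}{21137}} = \frac{388223}{- \frac{2829716512}{21137}} = 388223 \left(- \frac{21137}{2829716512}\right) = - \frac{8205869551}{2829716512} \approx -2.8999$)
$N - M = - \frac{8205869551}{2829716512} - - \frac{53727035}{219} = - \frac{8205869551}{2829716512} + \frac{53727035}{219} = \frac{152030480994870251}{619707916128}$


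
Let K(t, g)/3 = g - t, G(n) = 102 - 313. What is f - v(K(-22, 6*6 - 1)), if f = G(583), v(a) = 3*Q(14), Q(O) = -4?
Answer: -199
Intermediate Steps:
G(n) = -211
K(t, g) = -3*t + 3*g (K(t, g) = 3*(g - t) = -3*t + 3*g)
v(a) = -12 (v(a) = 3*(-4) = -12)
f = -211
f - v(K(-22, 6*6 - 1)) = -211 - 1*(-12) = -211 + 12 = -199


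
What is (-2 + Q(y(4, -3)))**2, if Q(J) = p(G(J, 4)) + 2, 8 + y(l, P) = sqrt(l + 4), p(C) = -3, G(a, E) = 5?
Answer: 9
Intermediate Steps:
y(l, P) = -8 + sqrt(4 + l) (y(l, P) = -8 + sqrt(l + 4) = -8 + sqrt(4 + l))
Q(J) = -1 (Q(J) = -3 + 2 = -1)
(-2 + Q(y(4, -3)))**2 = (-2 - 1)**2 = (-3)**2 = 9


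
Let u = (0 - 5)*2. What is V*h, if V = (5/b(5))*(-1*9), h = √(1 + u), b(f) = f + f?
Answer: -27*I/2 ≈ -13.5*I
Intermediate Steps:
b(f) = 2*f
u = -10 (u = -5*2 = -10)
h = 3*I (h = √(1 - 10) = √(-9) = 3*I ≈ 3.0*I)
V = -9/2 (V = (5/(2*5))*(-1*9) = (5/10)*(-9) = ((⅒)*5)*(-9) = (½)*(-9) = -9/2 ≈ -4.5000)
V*h = -27*I/2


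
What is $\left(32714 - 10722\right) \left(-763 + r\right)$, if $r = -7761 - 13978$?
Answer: $-494863984$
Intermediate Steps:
$r = -21739$ ($r = -7761 - 13978 = -21739$)
$\left(32714 - 10722\right) \left(-763 + r\right) = \left(32714 - 10722\right) \left(-763 - 21739\right) = 21992 \left(-22502\right) = -494863984$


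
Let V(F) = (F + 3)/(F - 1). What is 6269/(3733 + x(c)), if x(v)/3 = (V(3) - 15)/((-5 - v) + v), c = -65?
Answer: 31345/18701 ≈ 1.6761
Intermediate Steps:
V(F) = (3 + F)/(-1 + F)
x(v) = 36/5 (x(v) = 3*(((3 + 3)/(-1 + 3) - 15)/((-5 - v) + v)) = 3*((6/2 - 15)/(-5)) = 3*(((1/2)*6 - 15)*(-1/5)) = 3*((3 - 15)*(-1/5)) = 3*(-12*(-1/5)) = 3*(12/5) = 36/5)
6269/(3733 + x(c)) = 6269/(3733 + 36/5) = 6269/(18701/5) = 6269*(5/18701) = 31345/18701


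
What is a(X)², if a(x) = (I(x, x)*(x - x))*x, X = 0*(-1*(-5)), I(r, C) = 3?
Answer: 0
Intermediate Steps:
X = 0 (X = 0*5 = 0)
a(x) = 0 (a(x) = (3*(x - x))*x = (3*0)*x = 0*x = 0)
a(X)² = 0² = 0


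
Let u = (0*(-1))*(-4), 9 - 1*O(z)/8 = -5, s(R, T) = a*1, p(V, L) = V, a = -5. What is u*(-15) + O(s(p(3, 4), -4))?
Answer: 112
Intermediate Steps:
s(R, T) = -5 (s(R, T) = -5*1 = -5)
O(z) = 112 (O(z) = 72 - 8*(-5) = 72 + 40 = 112)
u = 0 (u = 0*(-4) = 0)
u*(-15) + O(s(p(3, 4), -4)) = 0*(-15) + 112 = 0 + 112 = 112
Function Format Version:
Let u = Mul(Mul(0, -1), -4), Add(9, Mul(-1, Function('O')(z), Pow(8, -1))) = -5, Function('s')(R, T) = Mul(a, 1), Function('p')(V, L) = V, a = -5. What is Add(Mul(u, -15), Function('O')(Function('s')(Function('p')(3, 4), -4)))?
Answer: 112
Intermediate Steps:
Function('s')(R, T) = -5 (Function('s')(R, T) = Mul(-5, 1) = -5)
Function('O')(z) = 112 (Function('O')(z) = Add(72, Mul(-8, -5)) = Add(72, 40) = 112)
u = 0 (u = Mul(0, -4) = 0)
Add(Mul(u, -15), Function('O')(Function('s')(Function('p')(3, 4), -4))) = Add(Mul(0, -15), 112) = Add(0, 112) = 112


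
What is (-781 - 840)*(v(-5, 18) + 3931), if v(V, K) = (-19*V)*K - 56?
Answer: -9053285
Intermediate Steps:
v(V, K) = -56 - 19*K*V (v(V, K) = -19*K*V - 56 = -56 - 19*K*V)
(-781 - 840)*(v(-5, 18) + 3931) = (-781 - 840)*((-56 - 19*18*(-5)) + 3931) = -1621*((-56 + 1710) + 3931) = -1621*(1654 + 3931) = -1621*5585 = -9053285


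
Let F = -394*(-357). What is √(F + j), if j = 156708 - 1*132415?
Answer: √164951 ≈ 406.14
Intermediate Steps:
F = 140658
j = 24293 (j = 156708 - 132415 = 24293)
√(F + j) = √(140658 + 24293) = √164951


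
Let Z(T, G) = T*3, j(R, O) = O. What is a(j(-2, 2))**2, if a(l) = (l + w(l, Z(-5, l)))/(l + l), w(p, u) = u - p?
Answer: 225/16 ≈ 14.063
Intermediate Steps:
Z(T, G) = 3*T
a(l) = -15/(2*l) (a(l) = (l + (3*(-5) - l))/(l + l) = (l + (-15 - l))/((2*l)) = -15/(2*l))
a(j(-2, 2))**2 = (-15/2/2)**2 = (-15/2*1/2)**2 = (-15/4)**2 = 225/16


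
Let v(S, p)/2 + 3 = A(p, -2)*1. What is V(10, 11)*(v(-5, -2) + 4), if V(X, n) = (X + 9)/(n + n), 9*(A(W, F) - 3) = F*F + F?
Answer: 380/99 ≈ 3.8384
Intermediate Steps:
A(W, F) = 3 + F/9 + F²/9 (A(W, F) = 3 + (F*F + F)/9 = 3 + (F² + F)/9 = 3 + (F + F²)/9 = 3 + (F/9 + F²/9) = 3 + F/9 + F²/9)
V(X, n) = (9 + X)/(2*n) (V(X, n) = (9 + X)/((2*n)) = (9 + X)*(1/(2*n)) = (9 + X)/(2*n))
v(S, p) = 4/9 (v(S, p) = -6 + 2*((3 + (⅑)*(-2) + (⅑)*(-2)²)*1) = -6 + 2*((3 - 2/9 + (⅑)*4)*1) = -6 + 2*((3 - 2/9 + 4/9)*1) = -6 + 2*((29/9)*1) = -6 + 2*(29/9) = -6 + 58/9 = 4/9)
V(10, 11)*(v(-5, -2) + 4) = ((½)*(9 + 10)/11)*(4/9 + 4) = ((½)*(1/11)*19)*(40/9) = (19/22)*(40/9) = 380/99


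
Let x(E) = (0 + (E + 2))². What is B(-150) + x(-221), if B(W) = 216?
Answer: 48177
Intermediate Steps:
x(E) = (2 + E)² (x(E) = (0 + (2 + E))² = (2 + E)²)
B(-150) + x(-221) = 216 + (2 - 221)² = 216 + (-219)² = 216 + 47961 = 48177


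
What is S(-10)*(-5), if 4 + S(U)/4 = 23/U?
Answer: 126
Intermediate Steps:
S(U) = -16 + 92/U (S(U) = -16 + 4*(23/U) = -16 + 92/U)
S(-10)*(-5) = (-16 + 92/(-10))*(-5) = (-16 + 92*(-⅒))*(-5) = (-16 - 46/5)*(-5) = -126/5*(-5) = 126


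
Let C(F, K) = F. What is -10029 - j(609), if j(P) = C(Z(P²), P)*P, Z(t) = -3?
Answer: -8202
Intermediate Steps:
j(P) = -3*P
-10029 - j(609) = -10029 - (-3)*609 = -10029 - 1*(-1827) = -10029 + 1827 = -8202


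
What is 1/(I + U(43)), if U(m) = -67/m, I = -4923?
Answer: -43/211756 ≈ -0.00020306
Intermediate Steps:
1/(I + U(43)) = 1/(-4923 - 67/43) = 1/(-211756/43) = -43/211756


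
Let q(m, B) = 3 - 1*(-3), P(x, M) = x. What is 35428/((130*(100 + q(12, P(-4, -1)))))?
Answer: 8857/3445 ≈ 2.5710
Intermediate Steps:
q(m, B) = 6 (q(m, B) = 3 + 3 = 6)
35428/((130*(100 + q(12, P(-4, -1))))) = 35428/((130*(100 + 6))) = 35428/((130*106)) = 35428/13780 = 35428*(1/13780) = 8857/3445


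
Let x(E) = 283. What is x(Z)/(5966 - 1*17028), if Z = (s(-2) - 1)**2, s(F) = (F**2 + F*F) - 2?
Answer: -283/11062 ≈ -0.025583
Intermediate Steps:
s(F) = -2 + 2*F**2 (s(F) = (F**2 + F**2) - 2 = 2*F**2 - 2 = -2 + 2*F**2)
Z = 25 (Z = ((-2 + 2*(-2)**2) - 1)**2 = ((-2 + 2*4) - 1)**2 = ((-2 + 8) - 1)**2 = (6 - 1)**2 = 5**2 = 25)
x(Z)/(5966 - 1*17028) = 283/(5966 - 1*17028) = 283/(5966 - 17028) = 283/(-11062) = 283*(-1/11062) = -283/11062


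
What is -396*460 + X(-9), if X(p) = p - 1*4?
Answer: -182173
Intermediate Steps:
X(p) = -4 + p (X(p) = p - 4 = -4 + p)
-396*460 + X(-9) = -396*460 + (-4 - 9) = -182160 - 13 = -182173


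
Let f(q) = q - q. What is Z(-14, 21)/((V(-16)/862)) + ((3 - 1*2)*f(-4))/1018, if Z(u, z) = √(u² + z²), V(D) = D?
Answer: -3017*√13/8 ≈ -1359.7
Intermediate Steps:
f(q) = 0
Z(-14, 21)/((V(-16)/862)) + ((3 - 1*2)*f(-4))/1018 = √((-14)² + 21²)/((-16/862)) + ((3 - 1*2)*0)/1018 = √(196 + 441)/((-16*1/862)) + ((3 - 2)*0)*(1/1018) = √637/(-8/431) + (1*0)*(1/1018) = (7*√13)*(-431/8) + 0*(1/1018) = -3017*√13/8 + 0 = -3017*√13/8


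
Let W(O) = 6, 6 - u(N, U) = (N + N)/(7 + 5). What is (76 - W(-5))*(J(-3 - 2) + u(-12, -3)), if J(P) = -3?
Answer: 350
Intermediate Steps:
u(N, U) = 6 - N/6 (u(N, U) = 6 - (N + N)/(7 + 5) = 6 - 2*N/12 = 6 - N/6)
(76 - W(-5))*(J(-3 - 2) + u(-12, -3)) = (76 - 1*6)*(-3 + (6 - ⅙*(-12))) = (76 - 6)*(-3 + (6 + 2)) = 70*(-3 + 8) = 70*5 = 350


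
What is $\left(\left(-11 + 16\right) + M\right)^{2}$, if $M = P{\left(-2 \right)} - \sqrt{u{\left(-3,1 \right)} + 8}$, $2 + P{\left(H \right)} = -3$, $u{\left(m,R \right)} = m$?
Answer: $5$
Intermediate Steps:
$P{\left(H \right)} = -5$ ($P{\left(H \right)} = -2 - 3 = -5$)
$M = -5 - \sqrt{5}$ ($M = -5 - \sqrt{-3 + 8} = -5 - \sqrt{5} \approx -7.2361$)
$\left(\left(-11 + 16\right) + M\right)^{2} = \left(\left(-11 + 16\right) - \left(5 + \sqrt{5}\right)\right)^{2} = \left(5 - \left(5 + \sqrt{5}\right)\right)^{2} = \left(- \sqrt{5}\right)^{2} = 5$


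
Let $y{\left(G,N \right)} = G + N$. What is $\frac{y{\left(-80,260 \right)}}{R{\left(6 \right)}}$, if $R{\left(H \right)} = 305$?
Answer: $\frac{36}{61} \approx 0.59016$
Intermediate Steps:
$\frac{y{\left(-80,260 \right)}}{R{\left(6 \right)}} = \frac{-80 + 260}{305} = 180 \cdot \frac{1}{305} = \frac{36}{61}$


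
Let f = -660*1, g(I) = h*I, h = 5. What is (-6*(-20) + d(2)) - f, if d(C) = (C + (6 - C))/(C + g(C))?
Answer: 1561/2 ≈ 780.50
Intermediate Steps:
g(I) = 5*I
d(C) = 1/C (d(C) = (C + (6 - C))/(C + 5*C) = 6/((6*C)) = 6*(1/(6*C)) = 1/C)
f = -660
(-6*(-20) + d(2)) - f = (-6*(-20) + 1/2) - 1*(-660) = (120 + ½) + 660 = 241/2 + 660 = 1561/2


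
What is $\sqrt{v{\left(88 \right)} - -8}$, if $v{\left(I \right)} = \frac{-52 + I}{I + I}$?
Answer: $\frac{19 \sqrt{11}}{22} \approx 2.8644$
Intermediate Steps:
$v{\left(I \right)} = \frac{-52 + I}{2 I}$
$\sqrt{v{\left(88 \right)} - -8} = \sqrt{\frac{-52 + 88}{2 \cdot 88} - -8} = \sqrt{\frac{1}{2} \cdot \frac{1}{88} \cdot 36 + 8} = \sqrt{\frac{9}{44} + 8} = \sqrt{\frac{361}{44}} = \frac{19 \sqrt{11}}{22}$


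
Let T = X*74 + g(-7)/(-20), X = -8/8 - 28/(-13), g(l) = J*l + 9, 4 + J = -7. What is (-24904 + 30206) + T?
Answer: 699801/130 ≈ 5383.1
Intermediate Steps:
J = -11 (J = -4 - 7 = -11)
g(l) = 9 - 11*l (g(l) = -11*l + 9 = 9 - 11*l)
X = 15/13 (X = -8*⅛ - 28*(-1/13) = -1 + 28/13 = 15/13 ≈ 1.1538)
T = 10541/130 (T = (15/13)*74 + (9 - 11*(-7))/(-20) = 1110/13 + (9 + 77)*(-1/20) = 1110/13 + 86*(-1/20) = 1110/13 - 43/10 = 10541/130 ≈ 81.085)
(-24904 + 30206) + T = (-24904 + 30206) + 10541/130 = 5302 + 10541/130 = 699801/130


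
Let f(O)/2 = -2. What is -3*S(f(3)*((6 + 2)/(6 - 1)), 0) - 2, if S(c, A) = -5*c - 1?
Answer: -95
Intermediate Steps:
f(O) = -4 (f(O) = 2*(-2) = -4)
S(c, A) = -1 - 5*c
-3*S(f(3)*((6 + 2)/(6 - 1)), 0) - 2 = -3*(-1 - (-20)*(6 + 2)/(6 - 1)) - 2 = -3*(-1 - (-20)*8/5) - 2 = -3*(-1 - 5*(-32/5)) - 2 = -3*(-1 + 32) - 2 = -3*31 - 2 = -93 - 2 = -95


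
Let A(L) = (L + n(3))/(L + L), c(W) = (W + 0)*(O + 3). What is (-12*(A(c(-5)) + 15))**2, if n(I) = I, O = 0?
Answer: 853776/25 ≈ 34151.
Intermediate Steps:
c(W) = 3*W (c(W) = (W + 0)*(0 + 3) = W*3 = 3*W)
A(L) = (3 + L)/(2*L) (A(L) = (L + 3)/(L + L) = (3 + L)/((2*L)) = (3 + L)*(1/(2*L)) = (3 + L)/(2*L))
(-12*(A(c(-5)) + 15))**2 = (-12*((3 + 3*(-5))/(2*((3*(-5)))) + 15))**2 = (-12*((1/2)*(3 - 15)/(-15) + 15))**2 = (-12*((1/2)*(-1/15)*(-12) + 15))**2 = (-12*(2/5 + 15))**2 = (-12*77/5)**2 = (-924/5)**2 = 853776/25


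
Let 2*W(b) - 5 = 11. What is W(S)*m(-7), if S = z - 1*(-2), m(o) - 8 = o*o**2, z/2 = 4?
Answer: -2680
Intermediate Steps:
z = 8 (z = 2*4 = 8)
m(o) = 8 + o**3 (m(o) = 8 + o*o**2 = 8 + o**3)
S = 10 (S = 8 - 1*(-2) = 8 + 2 = 10)
W(b) = 8 (W(b) = 5/2 + (1/2)*11 = 5/2 + 11/2 = 8)
W(S)*m(-7) = 8*(8 + (-7)**3) = 8*(8 - 343) = 8*(-335) = -2680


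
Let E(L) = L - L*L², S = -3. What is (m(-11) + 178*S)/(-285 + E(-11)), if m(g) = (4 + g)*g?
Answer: -457/1035 ≈ -0.44155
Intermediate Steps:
m(g) = g*(4 + g)
E(L) = L - L³
(m(-11) + 178*S)/(-285 + E(-11)) = (-11*(4 - 11) + 178*(-3))/(-285 + (-11 - 1*(-11)³)) = (-11*(-7) - 534)/(-285 + (-11 - 1*(-1331))) = (77 - 534)/(-285 + (-11 + 1331)) = -457/(-285 + 1320) = -457/1035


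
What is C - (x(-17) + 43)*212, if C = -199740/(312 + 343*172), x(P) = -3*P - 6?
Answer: -276662447/14827 ≈ -18659.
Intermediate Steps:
x(P) = -6 - 3*P
C = -49935/14827 (C = -199740/(312 + 58996) = -199740/59308 = -199740*1/59308 = -49935/14827 ≈ -3.3678)
C - (x(-17) + 43)*212 = -49935/14827 - ((-6 - 3*(-17)) + 43)*212 = -49935/14827 - ((-6 + 51) + 43)*212 = -49935/14827 - (45 + 43)*212 = -49935/14827 - 88*212 = -49935/14827 - 1*18656 = -49935/14827 - 18656 = -276662447/14827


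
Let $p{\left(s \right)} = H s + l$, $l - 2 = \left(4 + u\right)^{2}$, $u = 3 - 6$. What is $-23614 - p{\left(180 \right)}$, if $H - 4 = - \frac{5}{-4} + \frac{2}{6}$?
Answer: $-24622$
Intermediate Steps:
$u = -3$ ($u = 3 - 6 = -3$)
$l = 3$ ($l = 2 + \left(4 - 3\right)^{2} = 2 + 1^{2} = 2 + 1 = 3$)
$H = \frac{67}{12}$ ($H = 4 + \left(- \frac{5}{-4} + \frac{2}{6}\right) = 4 + \left(\left(-5\right) \left(- \frac{1}{4}\right) + 2 \cdot \frac{1}{6}\right) = 4 + \left(\frac{5}{4} + \frac{1}{3}\right) = 4 + \frac{19}{12} = \frac{67}{12} \approx 5.5833$)
$p{\left(s \right)} = 3 + \frac{67 s}{12}$ ($p{\left(s \right)} = \frac{67 s}{12} + 3 = 3 + \frac{67 s}{12}$)
$-23614 - p{\left(180 \right)} = -23614 - \left(3 + \frac{67}{12} \cdot 180\right) = -23614 - \left(3 + 1005\right) = -23614 - 1008 = -24622$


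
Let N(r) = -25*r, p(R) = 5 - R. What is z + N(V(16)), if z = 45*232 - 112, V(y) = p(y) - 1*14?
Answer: 10953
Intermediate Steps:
V(y) = -9 - y (V(y) = (5 - y) - 1*14 = (5 - y) - 14 = -9 - y)
z = 10328 (z = 10440 - 112 = 10328)
z + N(V(16)) = 10328 - 25*(-9 - 1*16) = 10328 - 25*(-9 - 16) = 10328 - 25*(-25) = 10328 + 625 = 10953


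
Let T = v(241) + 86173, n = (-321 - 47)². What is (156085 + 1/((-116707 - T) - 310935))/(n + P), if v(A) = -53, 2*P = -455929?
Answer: -6168503213/3657214797 ≈ -1.6867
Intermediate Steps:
P = -455929/2 (P = (½)*(-455929) = -455929/2 ≈ -2.2796e+5)
n = 135424 (n = (-368)² = 135424)
T = 86120 (T = -53 + 86173 = 86120)
(156085 + 1/((-116707 - T) - 310935))/(n + P) = (156085 + 1/((-116707 - 1*86120) - 310935))/(135424 - 455929/2) = (156085 + 1/((-116707 - 86120) - 310935))/(-185081/2) = (156085 + 1/(-202827 - 310935))*(-2/185081) = (156085 + 1/(-513762))*(-2/185081) = (156085 - 1/513762)*(-2/185081) = (80190541769/513762)*(-2/185081) = -6168503213/3657214797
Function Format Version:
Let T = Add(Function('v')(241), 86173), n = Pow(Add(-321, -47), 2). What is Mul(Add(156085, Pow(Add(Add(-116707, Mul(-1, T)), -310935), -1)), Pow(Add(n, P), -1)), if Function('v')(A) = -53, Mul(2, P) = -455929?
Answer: Rational(-6168503213, 3657214797) ≈ -1.6867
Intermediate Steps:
P = Rational(-455929, 2) (P = Mul(Rational(1, 2), -455929) = Rational(-455929, 2) ≈ -2.2796e+5)
n = 135424 (n = Pow(-368, 2) = 135424)
T = 86120 (T = Add(-53, 86173) = 86120)
Mul(Add(156085, Pow(Add(Add(-116707, Mul(-1, T)), -310935), -1)), Pow(Add(n, P), -1)) = Mul(Add(156085, Pow(Add(Add(-116707, Mul(-1, 86120)), -310935), -1)), Pow(Add(135424, Rational(-455929, 2)), -1)) = Mul(Add(156085, Pow(Add(Add(-116707, -86120), -310935), -1)), Pow(Rational(-185081, 2), -1)) = Mul(Add(156085, Pow(Add(-202827, -310935), -1)), Rational(-2, 185081)) = Mul(Add(156085, Pow(-513762, -1)), Rational(-2, 185081)) = Mul(Add(156085, Rational(-1, 513762)), Rational(-2, 185081)) = Mul(Rational(80190541769, 513762), Rational(-2, 185081)) = Rational(-6168503213, 3657214797)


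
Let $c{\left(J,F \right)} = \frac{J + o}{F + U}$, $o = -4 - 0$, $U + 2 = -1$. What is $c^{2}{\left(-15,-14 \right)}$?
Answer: $\frac{361}{289} \approx 1.2491$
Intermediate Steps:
$U = -3$ ($U = -2 - 1 = -3$)
$o = -4$ ($o = -4 + 0 = -4$)
$c{\left(J,F \right)} = \frac{-4 + J}{-3 + F}$ ($c{\left(J,F \right)} = \frac{J - 4}{F - 3} = \frac{-4 + J}{-3 + F}$)
$c^{2}{\left(-15,-14 \right)} = \left(\frac{-4 - 15}{-3 - 14}\right)^{2} = \left(\frac{1}{-17} \left(-19\right)\right)^{2} = \left(\left(- \frac{1}{17}\right) \left(-19\right)\right)^{2} = \left(\frac{19}{17}\right)^{2} = \frac{361}{289}$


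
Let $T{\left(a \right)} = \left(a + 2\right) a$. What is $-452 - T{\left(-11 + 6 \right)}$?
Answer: $-467$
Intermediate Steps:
$T{\left(a \right)} = a \left(2 + a\right)$ ($T{\left(a \right)} = \left(2 + a\right) a = a \left(2 + a\right)$)
$-452 - T{\left(-11 + 6 \right)} = -452 - \left(-11 + 6\right) \left(2 + \left(-11 + 6\right)\right) = -452 - - 5 \left(2 - 5\right) = -452 - \left(-5\right) \left(-3\right) = -452 - 15 = -467$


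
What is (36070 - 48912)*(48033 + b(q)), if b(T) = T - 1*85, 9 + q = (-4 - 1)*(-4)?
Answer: -615889478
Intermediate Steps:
q = 11 (q = -9 + (-4 - 1)*(-4) = -9 - 5*(-4) = -9 + 20 = 11)
b(T) = -85 + T (b(T) = T - 85 = -85 + T)
(36070 - 48912)*(48033 + b(q)) = (36070 - 48912)*(48033 + (-85 + 11)) = -12842*(48033 - 74) = -12842*47959 = -615889478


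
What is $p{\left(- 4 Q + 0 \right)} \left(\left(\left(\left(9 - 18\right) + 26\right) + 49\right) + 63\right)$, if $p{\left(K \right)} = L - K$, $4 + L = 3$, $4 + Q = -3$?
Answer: $-3741$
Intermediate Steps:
$Q = -7$ ($Q = -4 - 3 = -7$)
$L = -1$ ($L = -4 + 3 = -1$)
$p{\left(K \right)} = -1 - K$
$p{\left(- 4 Q + 0 \right)} \left(\left(\left(\left(9 - 18\right) + 26\right) + 49\right) + 63\right) = \left(-1 - \left(\left(-4\right) \left(-7\right) + 0\right)\right) \left(\left(\left(\left(9 - 18\right) + 26\right) + 49\right) + 63\right) = \left(-1 - \left(28 + 0\right)\right) \left(\left(\left(-9 + 26\right) + 49\right) + 63\right) = \left(-1 - 28\right) \left(\left(17 + 49\right) + 63\right) = \left(-1 - 28\right) \left(66 + 63\right) = \left(-29\right) 129 = -3741$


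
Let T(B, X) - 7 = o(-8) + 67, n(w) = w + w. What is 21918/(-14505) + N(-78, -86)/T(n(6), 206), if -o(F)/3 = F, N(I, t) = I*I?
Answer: 14350076/236915 ≈ 60.571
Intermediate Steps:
n(w) = 2*w
N(I, t) = I²
o(F) = -3*F
T(B, X) = 98 (T(B, X) = 7 + (-3*(-8) + 67) = 7 + (24 + 67) = 7 + 91 = 98)
21918/(-14505) + N(-78, -86)/T(n(6), 206) = 21918/(-14505) + (-78)²/98 = 21918*(-1/14505) + 6084*(1/98) = -7306/4835 + 3042/49 = 14350076/236915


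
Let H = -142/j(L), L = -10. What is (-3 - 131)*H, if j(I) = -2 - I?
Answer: 4757/2 ≈ 2378.5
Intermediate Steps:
H = -71/4 (H = -142/(-2 - 1*(-10)) = -142/(-2 + 10) = -142/8 = -142*⅛ = -71/4 ≈ -17.750)
(-3 - 131)*H = (-3 - 131)*(-71/4) = -134*(-71/4) = 4757/2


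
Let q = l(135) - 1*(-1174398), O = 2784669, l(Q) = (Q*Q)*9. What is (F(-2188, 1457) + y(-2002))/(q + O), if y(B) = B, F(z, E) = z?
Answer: -2095/2061546 ≈ -0.0010162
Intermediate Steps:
l(Q) = 9*Q² (l(Q) = Q²*9 = 9*Q²)
q = 1338423 (q = 9*135² - 1*(-1174398) = 9*18225 + 1174398 = 164025 + 1174398 = 1338423)
(F(-2188, 1457) + y(-2002))/(q + O) = (-2188 - 2002)/(1338423 + 2784669) = -4190/4123092 = -4190*1/4123092 = -2095/2061546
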